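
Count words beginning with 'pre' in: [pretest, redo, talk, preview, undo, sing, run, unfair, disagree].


Checking each word for prefix 'pre':
  'pretest' -> YES, starts with 'pre' (count: 1)
  'redo' -> no (count: 1)
  'talk' -> no (count: 1)
  'preview' -> YES, starts with 'pre' (count: 2)
  'undo' -> no (count: 2)
  'sing' -> no (count: 2)
  'run' -> no (count: 2)
  'unfair' -> no (count: 2)
  'disagree' -> no (count: 2)
Total with prefix 'pre': 2

2


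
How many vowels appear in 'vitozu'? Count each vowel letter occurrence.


Scanning each character of 'vitozu':
  Position 1: 'v' -> consonant (running count: 0)
  Position 2: 'i' -> vowel (running count: 1)
  Position 3: 't' -> consonant (running count: 1)
  Position 4: 'o' -> vowel (running count: 2)
  Position 5: 'z' -> consonant (running count: 2)
  Position 6: 'u' -> vowel (running count: 3)
Total vowels: 3

3


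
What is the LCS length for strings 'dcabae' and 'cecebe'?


DP table for LCS of 'dcabae' and 'cecebe':
       c  e  c  e  b  e
    0  0  0  0  0  0  0
  d 0  0  0  0  0  0  0
  c 0  1  1  1  1  1  1
  a 0  1  1  1  1  1  1
  b 0  1  1  1  1  2  2
  a 0  1  1  1  1  2  2
  e 0  1  2  2  2  2  3
LCS: 'cbe'
LCS length = 3

3


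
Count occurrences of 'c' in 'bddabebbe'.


Scanning 'bddabebbe' for 'c':
  No matches found.
Total occurrences of 'c': 0

0


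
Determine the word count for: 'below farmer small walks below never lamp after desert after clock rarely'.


Counting words by splitting on spaces:
  Word 1: 'below'
  Word 2: 'farmer'
  Word 3: 'small'
  Word 4: 'walks'
  Word 5: 'below'
  Word 6: 'never'
  Word 7: 'lamp'
  Word 8: 'after'
  Word 9: 'desert'
  Word 10: 'after'
  Word 11: 'clock'
  Word 12: 'rarely'
Total words: 12

12


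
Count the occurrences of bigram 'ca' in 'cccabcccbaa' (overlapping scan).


Scanning 'cccabcccbaa' for bigram 'ca':
  Position 0: 'cc' -> no
  Position 1: 'cc' -> no
  Position 2: 'ca' -> MATCH
  Position 3: 'ab' -> no
  Position 4: 'bc' -> no
  Position 5: 'cc' -> no
  Position 6: 'cc' -> no
  Position 7: 'cb' -> no
  Position 8: 'ba' -> no
  Position 9: 'aa' -> no
Total matches: 1

1


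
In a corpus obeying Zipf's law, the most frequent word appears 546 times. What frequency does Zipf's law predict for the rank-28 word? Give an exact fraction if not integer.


Zipf's law: freq(rank) = f1 / rank
f1 = 546, rank = 28
freq = 546 / 28
GCD(546, 28) = 14
Simplified: 39/2

39/2


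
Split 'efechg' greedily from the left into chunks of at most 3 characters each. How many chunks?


'efechg' has 6 characters.
Chunking with max size 3:
  Chunk 1: 'efe' (positions 0-2)
  Chunk 2: 'chg' (positions 3-5)
Total chunks: ceil(6 / 3) = 2

2


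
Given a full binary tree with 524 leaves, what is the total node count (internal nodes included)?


Leaf nodes (terminals): 524
Internal nodes = n - 1 = 524 - 1 = 523
Total = leaves + internal = 524 + 523 = 1047

1047


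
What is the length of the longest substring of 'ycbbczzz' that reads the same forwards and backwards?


Scanning 'ycbbczzz' for palindromic substrings.
Substring at positions 1-4: 'cbbc'.
Check: reverse('cbbc') = 'cbbc' -> palindrome confirmed.
Neighbouring characters ('y' / 'z') break symmetry, so it cannot extend further.
No longer palindromic substring exists; longest length = 4

4


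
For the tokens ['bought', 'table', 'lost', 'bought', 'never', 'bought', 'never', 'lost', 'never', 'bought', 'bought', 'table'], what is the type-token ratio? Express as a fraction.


Tokens: 12
Unique types: ('bought', 'lost', 'never', 'table') = 4
TTR = 4/12
Simplify: divide both by 4 -> 1/3
TTR = 1/3

1/3


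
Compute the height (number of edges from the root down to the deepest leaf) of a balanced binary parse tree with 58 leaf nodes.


In a balanced binary tree with n leaves the deepest leaf is ceil(log2(n)) edges below the root.
log2(58) = 5.8580
ceil(5.8580) = 6
height (edges) = 6

6


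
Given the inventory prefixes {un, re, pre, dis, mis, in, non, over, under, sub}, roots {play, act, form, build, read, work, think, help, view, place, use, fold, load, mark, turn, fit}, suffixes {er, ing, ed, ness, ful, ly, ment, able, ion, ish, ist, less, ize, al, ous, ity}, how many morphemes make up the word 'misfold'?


Segmenting 'misfold' against the inventory:
  'mis' -> prefix (morpheme 1)
  'fold' -> root (morpheme 2)
Total morphemes: 2

2


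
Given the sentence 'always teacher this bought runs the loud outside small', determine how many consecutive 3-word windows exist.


Word trigrams from [9] words:
  Trigram 1: (always teacher this)
  Trigram 2: (teacher this bought)
  Trigram 3: (this bought runs)
  Trigram 4: (bought runs the)
  Trigram 5: (runs the loud)
  Trigram 6: (the loud outside)
  Trigram 7: (loud outside small)
Total word trigrams: 9 - 2 = 7

7


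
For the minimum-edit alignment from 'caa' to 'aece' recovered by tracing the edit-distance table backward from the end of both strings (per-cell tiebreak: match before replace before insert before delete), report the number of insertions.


Edit distance = 4. Backtracking from cell (3, 4) with preference match > replace > insert > delete,
then listing the resulting alignment 'caa' -> 'aece' left to right:
  Step 1: insert 'a' [insertion #1]
  Step 2: replace c->e
  Step 3: replace a->c
  Step 4: replace a->e
Total insertions: 1

1


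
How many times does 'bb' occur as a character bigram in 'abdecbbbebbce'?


Scanning 'abdecbbbebbce' for bigram 'bb':
  Position 0: 'ab' -> no
  Position 1: 'bd' -> no
  Position 2: 'de' -> no
  Position 3: 'ec' -> no
  Position 4: 'cb' -> no
  Position 5: 'bb' -> MATCH
  Position 6: 'bb' -> MATCH
  Position 7: 'be' -> no
  Position 8: 'eb' -> no
  Position 9: 'bb' -> MATCH
  Position 10: 'bc' -> no
  Position 11: 'ce' -> no
Total matches: 3

3


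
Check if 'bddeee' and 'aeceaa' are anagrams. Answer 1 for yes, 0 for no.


Sort characters of 'bddeee': 'bddeee'
Sort characters of 'aeceaa': 'aaacee'
Sorted forms differ -> they are NOT anagrams
Result: 0

0


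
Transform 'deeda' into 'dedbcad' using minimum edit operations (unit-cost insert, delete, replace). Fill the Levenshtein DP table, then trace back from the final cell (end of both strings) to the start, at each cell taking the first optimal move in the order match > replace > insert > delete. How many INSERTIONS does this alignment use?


Edit distance = 4. Backtracking from cell (5, 7) with preference match > replace > insert > delete,
then listing the resulting alignment 'deeda' -> 'dedbcad' left to right:
  Step 1: keep 'd'
  Step 2: keep 'e'
  Step 3: insert 'd' [insertion #1]
  Step 4: replace e->b
  Step 5: replace d->c
  Step 6: keep 'a'
  Step 7: insert 'd' [insertion #2]
Total insertions: 2

2


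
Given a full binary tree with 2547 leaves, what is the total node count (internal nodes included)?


Leaf nodes (terminals): 2547
Internal nodes = n - 1 = 2547 - 1 = 2546
Total = leaves + internal = 2547 + 2546 = 5093

5093


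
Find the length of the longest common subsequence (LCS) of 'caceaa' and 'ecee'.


DP table for LCS of 'caceaa' and 'ecee':
       e  c  e  e
    0  0  0  0  0
  c 0  0  1  1  1
  a 0  0  1  1  1
  c 0  0  1  1  1
  e 0  1  1  2  2
  a 0  1  1  2  2
  a 0  1  1  2  2
LCS: 'ce'
LCS length = 2

2


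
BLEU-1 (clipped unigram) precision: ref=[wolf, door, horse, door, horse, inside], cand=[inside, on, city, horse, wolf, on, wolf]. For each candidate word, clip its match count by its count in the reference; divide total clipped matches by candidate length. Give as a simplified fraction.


Reference word counts: {'door': 2, 'horse': 2, 'inside': 1, 'wolf': 1}
Checking each candidate word (with clipping):
  'inside' -> in reference (ref count 1, used 1/1) -> match (matches: 1)
  'on' -> not in reference -> no match (matches: 1)
  'city' -> not in reference -> no match (matches: 1)
  'horse' -> in reference (ref count 2, used 1/2) -> match (matches: 2)
  'wolf' -> in reference (ref count 1, used 1/1) -> match (matches: 3)
  'on' -> not in reference -> no match (matches: 3)
  'wolf' -> ref count 1 already used up (1/1) -> clipped, no match (matches: 3)
Clipped matches: 3, Candidate length: 7
Precision = 3/7

3/7


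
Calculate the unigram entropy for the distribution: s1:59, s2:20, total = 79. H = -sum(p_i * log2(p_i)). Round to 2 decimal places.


Computing entropy H = -sum(p_i * log2(p_i)):
  s1: p = 59/79 = 0.7468, -p*log2(p) = 0.3145
  s2: p = 20/79 = 0.2532, -p*log2(p) = 0.5017
H = sum of terms = 0.8162
Rounded to 2 decimals: 0.82

0.82


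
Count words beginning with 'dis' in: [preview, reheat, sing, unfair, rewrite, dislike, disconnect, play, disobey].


Checking each word for prefix 'dis':
  'preview' -> no (count: 0)
  'reheat' -> no (count: 0)
  'sing' -> no (count: 0)
  'unfair' -> no (count: 0)
  'rewrite' -> no (count: 0)
  'dislike' -> YES, starts with 'dis' (count: 1)
  'disconnect' -> YES, starts with 'dis' (count: 2)
  'play' -> no (count: 2)
  'disobey' -> YES, starts with 'dis' (count: 3)
Total with prefix 'dis': 3

3


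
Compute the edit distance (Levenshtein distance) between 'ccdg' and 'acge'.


Building DP table for s1='ccdg' (len 4) and s2='acge' (len 4):
       a  c  g  e
    0  1  2  3  4
  c 1  1  1  2  3
  c 2  2  1  2  3
  d 3  3  2  2  3
  g 4  4  3  2  3
Edit distance = dp[4][4] = 3

3


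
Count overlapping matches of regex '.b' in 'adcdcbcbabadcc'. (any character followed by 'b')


Pattern: .b means any character followed by 'b'.
Scanning 'adcdcbcbabadcc' position-by-position:
  Pos 0: window 'ad' -> no
  Pos 1: window 'dc' -> no
  Pos 2: window 'cd' -> no
  Pos 3: window 'dc' -> no
  Pos 4: window 'cb' -> MATCH
  Pos 5: window 'bc' -> no
  Pos 6: window 'cb' -> MATCH
  Pos 7: window 'ba' -> no
  Pos 8: window 'ab' -> MATCH
  Pos 9: window 'ba' -> no
  Pos 10: window 'ad' -> no
  Pos 11: window 'dc' -> no
  Pos 12: window 'cc' -> no
  Pos 13: window 'c' -> no
Total matches: 3

3


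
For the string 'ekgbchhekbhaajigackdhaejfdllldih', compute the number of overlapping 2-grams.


String 'ekgbchhekbhaajigackdhaejfdllldih' has length L = 32.
Number of overlapping n-grams = L - n + 1
Substituting: 32 - 2 + 1 = 31

31


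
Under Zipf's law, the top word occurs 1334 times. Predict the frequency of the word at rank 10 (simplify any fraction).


Zipf's law: freq(rank) = f1 / rank
f1 = 1334, rank = 10
freq = 1334 / 10
GCD(1334, 10) = 2
Simplified: 667/5

667/5


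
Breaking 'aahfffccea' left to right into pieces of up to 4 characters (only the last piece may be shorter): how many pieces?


'aahfffccea' has 10 characters.
Chunking with max size 4:
  Chunk 1: 'aahf' (positions 0-3)
  Chunk 2: 'ffcc' (positions 4-7)
  Chunk 3: 'ea' (positions 8-9)
Total chunks: ceil(10 / 4) = 3

3


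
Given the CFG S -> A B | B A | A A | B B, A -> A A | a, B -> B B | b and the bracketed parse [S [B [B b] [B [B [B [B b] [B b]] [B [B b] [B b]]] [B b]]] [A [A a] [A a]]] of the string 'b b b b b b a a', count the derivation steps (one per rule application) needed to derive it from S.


Every bracketed nonterminal node [X ...] in the tree is produced by exactly one rule application.
Reading the tree off as a leftmost derivation:
  Step 1: S  =>  B A   (applied S -> B A)
  Step 2: B A  =>  B B A   (applied B -> B B)
  Step 3: B B A  =>  b B A   (applied B -> b)
  Step 4: b B A  =>  b B B A   (applied B -> B B)
  Step 5: b B B A  =>  b B B B A   (applied B -> B B)
  Step 6: b B B B A  =>  b B B B B A   (applied B -> B B)
  Step 7: b B B B B A  =>  b b B B B A   (applied B -> b)
  Step 8: b b B B B A  =>  b b b B B A   (applied B -> b)
  Step 9: b b b B B A  =>  b b b B B B A   (applied B -> B B)
  Step 10: b b b B B B A  =>  b b b b B B A   (applied B -> b)
  Step 11: b b b b B B A  =>  b b b b b B A   (applied B -> b)
  Step 12: b b b b b B A  =>  b b b b b b A   (applied B -> b)
  Step 13: b b b b b b A  =>  b b b b b b A A   (applied A -> A A)
  Step 14: b b b b b b A A  =>  b b b b b b a A   (applied A -> a)
  Step 15: b b b b b b a A  =>  b b b b b b a a   (applied A -> a)
Final yield: b b b b b b a a
Total rewrite steps: 15

15


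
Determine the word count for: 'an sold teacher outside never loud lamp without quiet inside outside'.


Counting words by splitting on spaces:
  Word 1: 'an'
  Word 2: 'sold'
  Word 3: 'teacher'
  Word 4: 'outside'
  Word 5: 'never'
  Word 6: 'loud'
  Word 7: 'lamp'
  Word 8: 'without'
  Word 9: 'quiet'
  Word 10: 'inside'
  Word 11: 'outside'
Total words: 11

11


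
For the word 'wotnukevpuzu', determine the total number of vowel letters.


Scanning each character of 'wotnukevpuzu':
  Position 1: 'w' -> consonant (running count: 0)
  Position 2: 'o' -> vowel (running count: 1)
  Position 3: 't' -> consonant (running count: 1)
  Position 4: 'n' -> consonant (running count: 1)
  Position 5: 'u' -> vowel (running count: 2)
  Position 6: 'k' -> consonant (running count: 2)
  Position 7: 'e' -> vowel (running count: 3)
  Position 8: 'v' -> consonant (running count: 3)
  Position 9: 'p' -> consonant (running count: 3)
  Position 10: 'u' -> vowel (running count: 4)
  Position 11: 'z' -> consonant (running count: 4)
  Position 12: 'u' -> vowel (running count: 5)
Total vowels: 5

5


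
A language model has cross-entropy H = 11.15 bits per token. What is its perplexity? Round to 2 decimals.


Perplexity formula: PP = 2^H
H = 11.15
PP = 2^11.15
Decompose: 2^11.15 = 2^11 * 2^0.15
2^11 = 2048, 2^0.15 ~ 1.1095695
PP ~ 2048 * 1.1095695 = 2272.3983360
Rounded to 2 decimals: 2272.40

2272.40


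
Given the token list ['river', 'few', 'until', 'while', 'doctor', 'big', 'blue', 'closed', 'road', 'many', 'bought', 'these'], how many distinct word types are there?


Listing all tokens and tracking unique types:
  Token 1: 'river' -> NEW (unique so far: 1)
  Token 2: 'few' -> NEW (unique so far: 2)
  Token 3: 'until' -> NEW (unique so far: 3)
  Token 4: 'while' -> NEW (unique so far: 4)
  Token 5: 'doctor' -> NEW (unique so far: 5)
  Token 6: 'big' -> NEW (unique so far: 6)
  Token 7: 'blue' -> NEW (unique so far: 7)
  Token 8: 'closed' -> NEW (unique so far: 8)
  Token 9: 'road' -> NEW (unique so far: 9)
  Token 10: 'many' -> NEW (unique so far: 10)
  Token 11: 'bought' -> NEW (unique so far: 11)
  Token 12: 'these' -> NEW (unique so far: 12)
Unique types: ('big', 'blue', 'bought', 'closed', 'doctor', 'few', 'many', 'river', 'road', 'these', 'until', 'while')
Vocabulary size: 12

12


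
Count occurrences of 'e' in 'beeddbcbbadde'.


Scanning 'beeddbcbbadde' for 'e':
  Position 1: 'e' -> MATCH (count: 1)
  Position 2: 'e' -> MATCH (count: 2)
  Position 12: 'e' -> MATCH (count: 3)
Total occurrences of 'e': 3

3


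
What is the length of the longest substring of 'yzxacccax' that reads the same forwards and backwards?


Scanning 'yzxacccax' for palindromic substrings.
Substring at positions 2-8: 'xacccax'.
Check: reverse('xacccax') = 'xacccax' -> palindrome confirmed.
Neighbouring characters ('z' / '-') break symmetry, so it cannot extend further.
No longer palindromic substring exists; longest length = 7

7


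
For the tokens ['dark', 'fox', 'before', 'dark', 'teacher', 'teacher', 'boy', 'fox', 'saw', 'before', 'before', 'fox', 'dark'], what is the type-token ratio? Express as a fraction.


Tokens: 13
Unique types: ('before', 'boy', 'dark', 'fox', 'saw', 'teacher') = 6
TTR = 6/13
Already in lowest terms.

6/13


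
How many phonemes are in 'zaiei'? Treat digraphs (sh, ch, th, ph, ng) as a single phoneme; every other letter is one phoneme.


Parsing 'zaiei' greedily, digraphs first:
  'z' -> consonant phoneme (phonemes so far: 1)
  'a' -> vowel phoneme (phonemes so far: 2)
  'i' -> vowel phoneme (phonemes so far: 3)
  'e' -> vowel phoneme (phonemes so far: 4)
  'i' -> vowel phoneme (phonemes so far: 5)
Total phonemes: 5

5


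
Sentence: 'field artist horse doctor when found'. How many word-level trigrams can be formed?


Word trigrams from [6] words:
  Trigram 1: (field artist horse)
  Trigram 2: (artist horse doctor)
  Trigram 3: (horse doctor when)
  Trigram 4: (doctor when found)
Total word trigrams: 6 - 2 = 4

4


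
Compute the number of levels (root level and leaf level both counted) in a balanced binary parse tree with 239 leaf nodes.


In a balanced binary tree with n leaves the deepest leaf is ceil(log2(n)) edges below the root,
so counting node levels inclusive of root and leaves gives ceil(log2(n)) + 1 levels.
log2(239) = 7.9009
ceil(7.9009) = 8
levels = 8 + 1 = 9

9


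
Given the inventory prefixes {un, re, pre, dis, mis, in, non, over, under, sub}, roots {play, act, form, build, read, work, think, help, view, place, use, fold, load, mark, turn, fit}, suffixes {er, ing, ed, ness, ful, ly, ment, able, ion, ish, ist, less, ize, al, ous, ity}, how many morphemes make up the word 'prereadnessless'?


Segmenting 'prereadnessless' against the inventory:
  'pre' -> prefix (morpheme 1)
  'read' -> root (morpheme 2)
  'ness' -> suffix (morpheme 3)
  'less' -> suffix (morpheme 4)
Total morphemes: 4

4


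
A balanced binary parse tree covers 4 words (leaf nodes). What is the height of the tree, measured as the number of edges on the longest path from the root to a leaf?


In a balanced binary tree with n leaves the deepest leaf is ceil(log2(n)) edges below the root.
log2(4) = 2.0000
ceil(2.0000) = 2
height (edges) = 2

2


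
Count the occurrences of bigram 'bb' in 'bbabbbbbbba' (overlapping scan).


Scanning 'bbabbbbbbba' for bigram 'bb':
  Position 0: 'bb' -> MATCH
  Position 1: 'ba' -> no
  Position 2: 'ab' -> no
  Position 3: 'bb' -> MATCH
  Position 4: 'bb' -> MATCH
  Position 5: 'bb' -> MATCH
  Position 6: 'bb' -> MATCH
  Position 7: 'bb' -> MATCH
  Position 8: 'bb' -> MATCH
  Position 9: 'ba' -> no
Total matches: 7

7


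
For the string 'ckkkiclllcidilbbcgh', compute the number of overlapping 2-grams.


String 'ckkkiclllcidilbbcgh' has length L = 19.
Number of overlapping n-grams = L - n + 1
Substituting: 19 - 2 + 1 = 18

18


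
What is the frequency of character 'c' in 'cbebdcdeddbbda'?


Scanning 'cbebdcdeddbbda' for 'c':
  Position 0: 'c' -> MATCH (count: 1)
  Position 5: 'c' -> MATCH (count: 2)
Total occurrences of 'c': 2

2


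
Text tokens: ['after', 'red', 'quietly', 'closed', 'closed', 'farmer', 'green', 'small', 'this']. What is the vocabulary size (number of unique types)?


Listing all tokens and tracking unique types:
  Token 1: 'after' -> NEW (unique so far: 1)
  Token 2: 'red' -> NEW (unique so far: 2)
  Token 3: 'quietly' -> NEW (unique so far: 3)
  Token 4: 'closed' -> NEW (unique so far: 4)
  Token 5: 'closed' -> duplicate (unique so far: 4)
  Token 6: 'farmer' -> NEW (unique so far: 5)
  Token 7: 'green' -> NEW (unique so far: 6)
  Token 8: 'small' -> NEW (unique so far: 7)
  Token 9: 'this' -> NEW (unique so far: 8)
Unique types: ('after', 'closed', 'farmer', 'green', 'quietly', 'red', 'small', 'this')
Vocabulary size: 8

8


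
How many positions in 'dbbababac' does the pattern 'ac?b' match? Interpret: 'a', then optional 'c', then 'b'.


Pattern: ac?b means 'a', then optional 'c', then 'b'.
Scanning 'dbbababac' position-by-position:
  Pos 0: window 'dbb' -> no
  Pos 1: window 'bba' -> no
  Pos 2: window 'bab' -> no
  Pos 3: window 'aba' -> MATCH
  Pos 4: window 'bab' -> no
  Pos 5: window 'aba' -> MATCH
  Pos 6: window 'bac' -> no
  Pos 7: window 'ac' -> no
  Pos 8: window 'c' -> no
Total matches: 2

2


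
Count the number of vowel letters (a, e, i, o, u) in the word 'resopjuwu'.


Scanning each character of 'resopjuwu':
  Position 1: 'r' -> consonant (running count: 0)
  Position 2: 'e' -> vowel (running count: 1)
  Position 3: 's' -> consonant (running count: 1)
  Position 4: 'o' -> vowel (running count: 2)
  Position 5: 'p' -> consonant (running count: 2)
  Position 6: 'j' -> consonant (running count: 2)
  Position 7: 'u' -> vowel (running count: 3)
  Position 8: 'w' -> consonant (running count: 3)
  Position 9: 'u' -> vowel (running count: 4)
Total vowels: 4

4


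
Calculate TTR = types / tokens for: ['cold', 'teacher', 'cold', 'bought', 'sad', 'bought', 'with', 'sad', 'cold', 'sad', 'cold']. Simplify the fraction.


Tokens: 11
Unique types: ('bought', 'cold', 'sad', 'teacher', 'with') = 5
TTR = 5/11
Already in lowest terms.

5/11


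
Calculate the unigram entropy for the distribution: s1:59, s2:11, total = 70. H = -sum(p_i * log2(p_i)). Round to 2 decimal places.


Computing entropy H = -sum(p_i * log2(p_i)):
  s1: p = 59/70 = 0.8429, -p*log2(p) = 0.2079
  s2: p = 11/70 = 0.1571, -p*log2(p) = 0.4195
H = sum of terms = 0.6274
Rounded to 2 decimals: 0.63

0.63


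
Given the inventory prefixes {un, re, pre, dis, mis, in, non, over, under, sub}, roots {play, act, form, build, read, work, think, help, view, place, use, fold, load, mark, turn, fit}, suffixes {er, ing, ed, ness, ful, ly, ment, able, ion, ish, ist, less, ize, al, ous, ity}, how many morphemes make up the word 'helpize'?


Segmenting 'helpize' against the inventory:
  'help' -> root (morpheme 1)
  'ize' -> suffix (morpheme 2)
Total morphemes: 2

2


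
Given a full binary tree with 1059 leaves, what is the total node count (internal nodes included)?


Leaf nodes (terminals): 1059
Internal nodes = n - 1 = 1059 - 1 = 1058
Total = leaves + internal = 1059 + 1058 = 2117

2117


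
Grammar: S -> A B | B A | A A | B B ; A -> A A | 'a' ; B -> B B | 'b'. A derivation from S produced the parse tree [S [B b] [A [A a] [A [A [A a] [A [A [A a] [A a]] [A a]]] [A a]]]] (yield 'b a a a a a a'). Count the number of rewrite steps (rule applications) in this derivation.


Every bracketed nonterminal node [X ...] in the tree is produced by exactly one rule application.
Reading the tree off as a leftmost derivation:
  Step 1: S  =>  B A   (applied S -> B A)
  Step 2: B A  =>  b A   (applied B -> b)
  Step 3: b A  =>  b A A   (applied A -> A A)
  Step 4: b A A  =>  b a A   (applied A -> a)
  Step 5: b a A  =>  b a A A   (applied A -> A A)
  Step 6: b a A A  =>  b a A A A   (applied A -> A A)
  Step 7: b a A A A  =>  b a a A A   (applied A -> a)
  Step 8: b a a A A  =>  b a a A A A   (applied A -> A A)
  Step 9: b a a A A A  =>  b a a A A A A   (applied A -> A A)
  Step 10: b a a A A A A  =>  b a a a A A A   (applied A -> a)
  Step 11: b a a a A A A  =>  b a a a a A A   (applied A -> a)
  Step 12: b a a a a A A  =>  b a a a a a A   (applied A -> a)
  Step 13: b a a a a a A  =>  b a a a a a a   (applied A -> a)
Final yield: b a a a a a a
Total rewrite steps: 13

13


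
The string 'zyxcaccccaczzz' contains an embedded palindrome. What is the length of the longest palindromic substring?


Scanning 'zyxcaccccaczzz' for palindromic substrings.
Substring at positions 3-10: 'caccccac'.
Check: reverse('caccccac') = 'caccccac' -> palindrome confirmed.
Neighbouring characters ('x' / 'z') break symmetry, so it cannot extend further.
No longer palindromic substring exists; longest length = 8

8


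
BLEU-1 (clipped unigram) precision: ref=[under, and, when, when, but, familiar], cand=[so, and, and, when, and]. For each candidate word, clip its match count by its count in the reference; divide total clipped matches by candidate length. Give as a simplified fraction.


Reference word counts: {'and': 1, 'but': 1, 'familiar': 1, 'under': 1, 'when': 2}
Checking each candidate word (with clipping):
  'so' -> not in reference -> no match (matches: 0)
  'and' -> in reference (ref count 1, used 1/1) -> match (matches: 1)
  'and' -> ref count 1 already used up (1/1) -> clipped, no match (matches: 1)
  'when' -> in reference (ref count 2, used 1/2) -> match (matches: 2)
  'and' -> ref count 1 already used up (1/1) -> clipped, no match (matches: 2)
Clipped matches: 2, Candidate length: 5
Precision = 2/5

2/5


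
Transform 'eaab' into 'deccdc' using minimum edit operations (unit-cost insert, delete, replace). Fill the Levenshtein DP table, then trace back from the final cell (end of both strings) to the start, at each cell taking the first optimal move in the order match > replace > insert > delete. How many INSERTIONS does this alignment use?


Edit distance = 5. Backtracking from cell (4, 6) with preference match > replace > insert > delete,
then listing the resulting alignment 'eaab' -> 'deccdc' left to right:
  Step 1: insert 'd' [insertion #1]
  Step 2: keep 'e'
  Step 3: insert 'c' [insertion #2]
  Step 4: replace a->c
  Step 5: replace a->d
  Step 6: replace b->c
Total insertions: 2

2


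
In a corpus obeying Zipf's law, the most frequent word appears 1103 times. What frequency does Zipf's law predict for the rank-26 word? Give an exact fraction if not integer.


Zipf's law: freq(rank) = f1 / rank
f1 = 1103, rank = 26
freq = 1103 / 26
GCD(1103, 26) = 1
Simplified: 1103/26

1103/26


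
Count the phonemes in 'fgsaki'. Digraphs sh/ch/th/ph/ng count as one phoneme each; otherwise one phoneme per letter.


Parsing 'fgsaki' greedily, digraphs first:
  'f' -> consonant phoneme (phonemes so far: 1)
  'g' -> consonant phoneme (phonemes so far: 2)
  's' -> consonant phoneme (phonemes so far: 3)
  'a' -> vowel phoneme (phonemes so far: 4)
  'k' -> consonant phoneme (phonemes so far: 5)
  'i' -> vowel phoneme (phonemes so far: 6)
Total phonemes: 6

6


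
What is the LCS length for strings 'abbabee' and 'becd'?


DP table for LCS of 'abbabee' and 'becd':
       b  e  c  d
    0  0  0  0  0
  a 0  0  0  0  0
  b 0  1  1  1  1
  b 0  1  1  1  1
  a 0  1  1  1  1
  b 0  1  1  1  1
  e 0  1  2  2  2
  e 0  1  2  2  2
LCS: 'be'
LCS length = 2

2


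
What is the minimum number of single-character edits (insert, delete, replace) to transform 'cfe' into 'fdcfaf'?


Building DP table for s1='cfe' (len 3) and s2='fdcfaf' (len 6):
       f  d  c  f  a  f
    0  1  2  3  4  5  6
  c 1  1  2  2  3  4  5
  f 2  1  2  3  2  3  4
  e 3  2  2  3  3  3  4
Edit distance = dp[3][6] = 4

4


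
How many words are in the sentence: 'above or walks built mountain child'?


Counting words by splitting on spaces:
  Word 1: 'above'
  Word 2: 'or'
  Word 3: 'walks'
  Word 4: 'built'
  Word 5: 'mountain'
  Word 6: 'child'
Total words: 6

6


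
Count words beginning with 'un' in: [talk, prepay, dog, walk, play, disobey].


Checking each word for prefix 'un':
  'talk' -> no (count: 0)
  'prepay' -> no (count: 0)
  'dog' -> no (count: 0)
  'walk' -> no (count: 0)
  'play' -> no (count: 0)
  'disobey' -> no (count: 0)
Total with prefix 'un': 0

0


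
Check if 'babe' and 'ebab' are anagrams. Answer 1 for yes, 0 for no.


Sort characters of 'babe': 'abbe'
Sort characters of 'ebab': 'abbe'
Sorted forms match -> they ARE anagrams
Result: 1

1


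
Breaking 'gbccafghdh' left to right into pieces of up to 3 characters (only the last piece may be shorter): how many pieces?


'gbccafghdh' has 10 characters.
Chunking with max size 3:
  Chunk 1: 'gbc' (positions 0-2)
  Chunk 2: 'caf' (positions 3-5)
  Chunk 3: 'ghd' (positions 6-8)
  Chunk 4: 'h' (positions 9-9)
Total chunks: ceil(10 / 3) = 4

4


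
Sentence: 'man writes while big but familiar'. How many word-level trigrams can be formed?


Word trigrams from [6] words:
  Trigram 1: (man writes while)
  Trigram 2: (writes while big)
  Trigram 3: (while big but)
  Trigram 4: (big but familiar)
Total word trigrams: 6 - 2 = 4

4


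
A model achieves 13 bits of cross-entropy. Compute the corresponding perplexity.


Perplexity formula: PP = 2^H
H = 13
PP = 2^13
PP = 2^13 = 8192

8192


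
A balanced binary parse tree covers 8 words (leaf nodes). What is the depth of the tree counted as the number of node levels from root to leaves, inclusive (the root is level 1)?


In a balanced binary tree with n leaves the deepest leaf is ceil(log2(n)) edges below the root,
so counting node levels inclusive of root and leaves gives ceil(log2(n)) + 1 levels.
log2(8) = 3.0000
ceil(3.0000) = 3
levels = 3 + 1 = 4

4


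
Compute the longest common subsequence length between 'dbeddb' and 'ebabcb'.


DP table for LCS of 'dbeddb' and 'ebabcb':
       e  b  a  b  c  b
    0  0  0  0  0  0  0
  d 0  0  0  0  0  0  0
  b 0  0  1  1  1  1  1
  e 0  1  1  1  1  1  1
  d 0  1  1  1  1  1  1
  d 0  1  1  1  1  1  1
  b 0  1  2  2  2  2  2
LCS: 'bb'
LCS length = 2

2


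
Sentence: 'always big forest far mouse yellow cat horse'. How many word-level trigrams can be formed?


Word trigrams from [8] words:
  Trigram 1: (always big forest)
  Trigram 2: (big forest far)
  Trigram 3: (forest far mouse)
  Trigram 4: (far mouse yellow)
  Trigram 5: (mouse yellow cat)
  Trigram 6: (yellow cat horse)
Total word trigrams: 8 - 2 = 6

6


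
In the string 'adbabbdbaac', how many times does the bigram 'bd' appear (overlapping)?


Scanning 'adbabbdbaac' for bigram 'bd':
  Position 0: 'ad' -> no
  Position 1: 'db' -> no
  Position 2: 'ba' -> no
  Position 3: 'ab' -> no
  Position 4: 'bb' -> no
  Position 5: 'bd' -> MATCH
  Position 6: 'db' -> no
  Position 7: 'ba' -> no
  Position 8: 'aa' -> no
  Position 9: 'ac' -> no
Total matches: 1

1


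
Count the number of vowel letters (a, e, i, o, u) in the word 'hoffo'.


Scanning each character of 'hoffo':
  Position 1: 'h' -> consonant (running count: 0)
  Position 2: 'o' -> vowel (running count: 1)
  Position 3: 'f' -> consonant (running count: 1)
  Position 4: 'f' -> consonant (running count: 1)
  Position 5: 'o' -> vowel (running count: 2)
Total vowels: 2

2


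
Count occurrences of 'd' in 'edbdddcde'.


Scanning 'edbdddcde' for 'd':
  Position 1: 'd' -> MATCH (count: 1)
  Position 3: 'd' -> MATCH (count: 2)
  Position 4: 'd' -> MATCH (count: 3)
  Position 5: 'd' -> MATCH (count: 4)
  Position 7: 'd' -> MATCH (count: 5)
Total occurrences of 'd': 5

5


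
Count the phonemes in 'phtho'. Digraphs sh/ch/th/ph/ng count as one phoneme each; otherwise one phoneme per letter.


Parsing 'phtho' greedily, digraphs first:
  'ph' -> digraph (1 consonant phoneme) (phonemes so far: 1)
  'th' -> digraph (1 consonant phoneme) (phonemes so far: 2)
  'o' -> vowel phoneme (phonemes so far: 3)
Total phonemes: 3

3


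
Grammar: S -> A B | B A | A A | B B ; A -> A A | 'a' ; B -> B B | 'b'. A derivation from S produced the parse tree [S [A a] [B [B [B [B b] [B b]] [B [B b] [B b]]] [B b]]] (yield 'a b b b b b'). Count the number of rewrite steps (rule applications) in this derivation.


Every bracketed nonterminal node [X ...] in the tree is produced by exactly one rule application.
Reading the tree off as a leftmost derivation:
  Step 1: S  =>  A B   (applied S -> A B)
  Step 2: A B  =>  a B   (applied A -> a)
  Step 3: a B  =>  a B B   (applied B -> B B)
  Step 4: a B B  =>  a B B B   (applied B -> B B)
  Step 5: a B B B  =>  a B B B B   (applied B -> B B)
  Step 6: a B B B B  =>  a b B B B   (applied B -> b)
  Step 7: a b B B B  =>  a b b B B   (applied B -> b)
  Step 8: a b b B B  =>  a b b B B B   (applied B -> B B)
  Step 9: a b b B B B  =>  a b b b B B   (applied B -> b)
  Step 10: a b b b B B  =>  a b b b b B   (applied B -> b)
  Step 11: a b b b b B  =>  a b b b b b   (applied B -> b)
Final yield: a b b b b b
Total rewrite steps: 11

11


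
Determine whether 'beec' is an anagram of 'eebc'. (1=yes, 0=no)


Sort characters of 'beec': 'bcee'
Sort characters of 'eebc': 'bcee'
Sorted forms match -> they ARE anagrams
Result: 1

1


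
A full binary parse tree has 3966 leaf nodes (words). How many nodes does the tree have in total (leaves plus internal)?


Leaf nodes (terminals): 3966
Internal nodes = n - 1 = 3966 - 1 = 3965
Total = leaves + internal = 3966 + 3965 = 7931

7931


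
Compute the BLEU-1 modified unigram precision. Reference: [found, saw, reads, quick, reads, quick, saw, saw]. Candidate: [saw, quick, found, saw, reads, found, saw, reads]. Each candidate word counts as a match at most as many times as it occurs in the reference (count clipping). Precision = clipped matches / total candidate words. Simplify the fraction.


Reference word counts: {'found': 1, 'quick': 2, 'reads': 2, 'saw': 3}
Checking each candidate word (with clipping):
  'saw' -> in reference (ref count 3, used 1/3) -> match (matches: 1)
  'quick' -> in reference (ref count 2, used 1/2) -> match (matches: 2)
  'found' -> in reference (ref count 1, used 1/1) -> match (matches: 3)
  'saw' -> in reference (ref count 3, used 2/3) -> match (matches: 4)
  'reads' -> in reference (ref count 2, used 1/2) -> match (matches: 5)
  'found' -> ref count 1 already used up (1/1) -> clipped, no match (matches: 5)
  'saw' -> in reference (ref count 3, used 3/3) -> match (matches: 6)
  'reads' -> in reference (ref count 2, used 2/2) -> match (matches: 7)
Clipped matches: 7, Candidate length: 8
Precision = 7/8

7/8


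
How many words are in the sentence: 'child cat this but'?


Counting words by splitting on spaces:
  Word 1: 'child'
  Word 2: 'cat'
  Word 3: 'this'
  Word 4: 'but'
Total words: 4

4


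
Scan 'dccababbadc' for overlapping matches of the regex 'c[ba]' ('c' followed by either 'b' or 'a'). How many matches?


Pattern: c[ba] means 'c' followed by either 'b' or 'a'.
Scanning 'dccababbadc' position-by-position:
  Pos 0: window 'dc' -> no
  Pos 1: window 'cc' -> no
  Pos 2: window 'ca' -> MATCH
  Pos 3: window 'ab' -> no
  Pos 4: window 'ba' -> no
  Pos 5: window 'ab' -> no
  Pos 6: window 'bb' -> no
  Pos 7: window 'ba' -> no
  Pos 8: window 'ad' -> no
  Pos 9: window 'dc' -> no
  Pos 10: window 'c' -> no
Total matches: 1

1


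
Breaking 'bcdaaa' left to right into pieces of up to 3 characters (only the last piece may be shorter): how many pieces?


'bcdaaa' has 6 characters.
Chunking with max size 3:
  Chunk 1: 'bcd' (positions 0-2)
  Chunk 2: 'aaa' (positions 3-5)
Total chunks: ceil(6 / 3) = 2

2


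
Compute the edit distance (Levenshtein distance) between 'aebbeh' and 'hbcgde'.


Building DP table for s1='aebbeh' (len 6) and s2='hbcgde' (len 6):
       h  b  c  g  d  e
    0  1  2  3  4  5  6
  a 1  1  2  3  4  5  6
  e 2  2  2  3  4  5  5
  b 3  3  2  3  4  5  6
  b 4  4  3  3  4  5  6
  e 5  5  4  4  4  5  5
  h 6  5  5  5  5  5  6
Edit distance = dp[6][6] = 6

6


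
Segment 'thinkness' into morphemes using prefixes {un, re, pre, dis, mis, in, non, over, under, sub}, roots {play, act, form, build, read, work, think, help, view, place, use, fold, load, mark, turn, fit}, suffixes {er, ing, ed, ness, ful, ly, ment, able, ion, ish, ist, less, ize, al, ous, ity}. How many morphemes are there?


Segmenting 'thinkness' against the inventory:
  'think' -> root (morpheme 1)
  'ness' -> suffix (morpheme 2)
Total morphemes: 2

2


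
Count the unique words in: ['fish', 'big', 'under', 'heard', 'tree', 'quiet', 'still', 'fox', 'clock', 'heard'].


Listing all tokens and tracking unique types:
  Token 1: 'fish' -> NEW (unique so far: 1)
  Token 2: 'big' -> NEW (unique so far: 2)
  Token 3: 'under' -> NEW (unique so far: 3)
  Token 4: 'heard' -> NEW (unique so far: 4)
  Token 5: 'tree' -> NEW (unique so far: 5)
  Token 6: 'quiet' -> NEW (unique so far: 6)
  Token 7: 'still' -> NEW (unique so far: 7)
  Token 8: 'fox' -> NEW (unique so far: 8)
  Token 9: 'clock' -> NEW (unique so far: 9)
  Token 10: 'heard' -> duplicate (unique so far: 9)
Unique types: ('big', 'clock', 'fish', 'fox', 'heard', 'quiet', 'still', 'tree', 'under')
Vocabulary size: 9

9


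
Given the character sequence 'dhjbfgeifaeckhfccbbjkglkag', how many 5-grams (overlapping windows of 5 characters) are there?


String 'dhjbfgeifaeckhfccbbjkglkag' has length L = 26.
Number of overlapping n-grams = L - n + 1
Substituting: 26 - 5 + 1 = 22

22


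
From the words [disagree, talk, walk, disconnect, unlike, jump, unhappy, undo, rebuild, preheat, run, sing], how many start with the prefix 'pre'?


Checking each word for prefix 'pre':
  'disagree' -> no (count: 0)
  'talk' -> no (count: 0)
  'walk' -> no (count: 0)
  'disconnect' -> no (count: 0)
  'unlike' -> no (count: 0)
  'jump' -> no (count: 0)
  'unhappy' -> no (count: 0)
  'undo' -> no (count: 0)
  'rebuild' -> no (count: 0)
  'preheat' -> YES, starts with 'pre' (count: 1)
  'run' -> no (count: 1)
  'sing' -> no (count: 1)
Total with prefix 'pre': 1

1


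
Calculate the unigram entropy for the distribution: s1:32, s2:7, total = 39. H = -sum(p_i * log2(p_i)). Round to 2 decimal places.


Computing entropy H = -sum(p_i * log2(p_i)):
  s1: p = 32/39 = 0.8205, -p*log2(p) = 0.2342
  s2: p = 7/39 = 0.1795, -p*log2(p) = 0.4448
H = sum of terms = 0.6790
Rounded to 2 decimals: 0.68

0.68


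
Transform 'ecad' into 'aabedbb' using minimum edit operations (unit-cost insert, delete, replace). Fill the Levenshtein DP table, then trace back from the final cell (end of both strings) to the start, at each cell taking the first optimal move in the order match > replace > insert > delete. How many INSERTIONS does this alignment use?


Edit distance = 6. Backtracking from cell (4, 7) with preference match > replace > insert > delete,
then listing the resulting alignment 'ecad' -> 'aabedbb' left to right:
  Step 1: insert 'a' [insertion #1]
  Step 2: insert 'a' [insertion #2]
  Step 3: insert 'b' [insertion #3]
  Step 4: keep 'e'
  Step 5: replace c->d
  Step 6: replace a->b
  Step 7: replace d->b
Total insertions: 3

3


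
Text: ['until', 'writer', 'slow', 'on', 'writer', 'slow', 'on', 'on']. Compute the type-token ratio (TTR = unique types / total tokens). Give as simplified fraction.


Tokens: 8
Unique types: ('on', 'slow', 'until', 'writer') = 4
TTR = 4/8
Simplify: divide both by 4 -> 1/2
TTR = 1/2

1/2


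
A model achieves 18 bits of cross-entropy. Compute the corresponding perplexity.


Perplexity formula: PP = 2^H
H = 18
PP = 2^18
PP = 2^18 = 262144

262144


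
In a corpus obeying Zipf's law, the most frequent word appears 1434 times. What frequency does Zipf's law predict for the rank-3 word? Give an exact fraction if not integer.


Zipf's law: freq(rank) = f1 / rank
f1 = 1434, rank = 3
freq = 1434 / 3
= 478

478


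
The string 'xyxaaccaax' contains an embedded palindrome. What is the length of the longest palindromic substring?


Scanning 'xyxaaccaax' for palindromic substrings.
Substring at positions 2-9: 'xaaccaax'.
Check: reverse('xaaccaax') = 'xaaccaax' -> palindrome confirmed.
Neighbouring characters ('y' / '-') break symmetry, so it cannot extend further.
No longer palindromic substring exists; longest length = 8

8


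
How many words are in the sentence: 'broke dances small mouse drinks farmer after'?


Counting words by splitting on spaces:
  Word 1: 'broke'
  Word 2: 'dances'
  Word 3: 'small'
  Word 4: 'mouse'
  Word 5: 'drinks'
  Word 6: 'farmer'
  Word 7: 'after'
Total words: 7

7


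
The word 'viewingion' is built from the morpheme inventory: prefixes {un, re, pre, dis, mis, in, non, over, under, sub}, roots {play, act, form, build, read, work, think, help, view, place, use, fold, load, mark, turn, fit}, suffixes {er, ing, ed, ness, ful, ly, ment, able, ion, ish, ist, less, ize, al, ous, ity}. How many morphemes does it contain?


Segmenting 'viewingion' against the inventory:
  'view' -> root (morpheme 1)
  'ing' -> suffix (morpheme 2)
  'ion' -> suffix (morpheme 3)
Total morphemes: 3

3


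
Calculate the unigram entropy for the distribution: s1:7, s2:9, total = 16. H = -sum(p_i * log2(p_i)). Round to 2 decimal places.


Computing entropy H = -sum(p_i * log2(p_i)):
  s1: p = 7/16 = 0.4375, -p*log2(p) = 0.5218
  s2: p = 9/16 = 0.5625, -p*log2(p) = 0.4669
H = sum of terms = 0.9887
Rounded to 2 decimals: 0.99

0.99


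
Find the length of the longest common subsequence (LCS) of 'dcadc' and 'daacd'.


DP table for LCS of 'dcadc' and 'daacd':
       d  a  a  c  d
    0  0  0  0  0  0
  d 0  1  1  1  1  1
  c 0  1  1  1  2  2
  a 0  1  2  2  2  2
  d 0  1  2  2  2  3
  c 0  1  2  2  3  3
LCS: 'dcd'
LCS length = 3

3


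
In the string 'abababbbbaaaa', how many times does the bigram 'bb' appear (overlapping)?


Scanning 'abababbbbaaaa' for bigram 'bb':
  Position 0: 'ab' -> no
  Position 1: 'ba' -> no
  Position 2: 'ab' -> no
  Position 3: 'ba' -> no
  Position 4: 'ab' -> no
  Position 5: 'bb' -> MATCH
  Position 6: 'bb' -> MATCH
  Position 7: 'bb' -> MATCH
  Position 8: 'ba' -> no
  Position 9: 'aa' -> no
  Position 10: 'aa' -> no
  Position 11: 'aa' -> no
Total matches: 3

3
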